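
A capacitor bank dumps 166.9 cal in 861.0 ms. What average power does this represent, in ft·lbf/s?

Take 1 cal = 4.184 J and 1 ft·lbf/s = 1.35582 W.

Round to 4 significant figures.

166.9 cal × 4.184 → 698.31 J
861.0 ms × 0.001 → 0.861 s
P = E / t = 698.31 J / 0.861 s = 811.045 W
811.045 W ÷ (1.35582 W/ft·lbf/s) = 598.195 ft·lbf/s

598.2 ft·lbf/s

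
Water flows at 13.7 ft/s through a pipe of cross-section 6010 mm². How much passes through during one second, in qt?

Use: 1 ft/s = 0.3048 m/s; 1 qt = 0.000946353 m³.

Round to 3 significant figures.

26.5 qt

13.7 ft/s × 0.3048 = 4.17576 m/s
6010 mm² × 10⁻⁶ = 0.00601 m²
V = v × A × t = 4.17576 m/s × 0.00601 m² × 1 s = 0.0250963 m³
0.0250963 m³ ÷ (0.000946353 m³/qt) = 26.519 qt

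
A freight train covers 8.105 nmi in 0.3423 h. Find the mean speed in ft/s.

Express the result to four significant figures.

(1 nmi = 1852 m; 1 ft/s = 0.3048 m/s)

39.96 ft/s

8.105 nmi × 1852 → 15010.5 m
0.3423 h × 3600 → 1232.28 s
v = d / t = 15010.5 m / 1232.28 s = 12.1811 m/s
12.1811 m/s ÷ (0.3048 m/s/ft/s) = 39.9642 ft/s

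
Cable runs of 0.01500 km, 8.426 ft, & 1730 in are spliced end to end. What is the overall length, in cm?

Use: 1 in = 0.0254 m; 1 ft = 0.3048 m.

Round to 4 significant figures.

0.01500 km × 1000 → 15 m
8.426 ft × 0.3048 → 2.56824 m
1730 in × 0.0254 → 43.942 m
Total: 15 + 2.56824 + 43.942 = 61.5102 m
In cm: 61.5102 / 0.01 = 6151.02 cm

6151 cm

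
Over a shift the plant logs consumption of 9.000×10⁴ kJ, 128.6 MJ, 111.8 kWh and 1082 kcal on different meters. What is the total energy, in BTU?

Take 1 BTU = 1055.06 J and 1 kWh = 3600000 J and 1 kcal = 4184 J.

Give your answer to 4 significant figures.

5.930×10⁵ BTU

9.000×10⁴ kJ × 1000 = 9×10⁷ J
128.6 MJ × 1000000 = 1.286×10⁸ J
111.8 kWh × 3600000 = 4.0248×10⁸ J
1082 kcal × 4184 = 4.52709×10⁶ J
Combined: 9×10⁷ + 1.286×10⁸ + 4.0248×10⁸ + 4.52709×10⁶ = 6.25607×10⁸ J
In BTU: 6.25607×10⁸ / 1055.06 = 592959 BTU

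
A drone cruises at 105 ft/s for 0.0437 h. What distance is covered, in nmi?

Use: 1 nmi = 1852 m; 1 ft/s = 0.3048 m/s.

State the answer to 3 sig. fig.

105 ft/s × 0.3048 = 32.004 m/s
0.0437 h × 3600 = 157.32 s
d = v × t = 32.004 m/s × 157.32 s = 5034.87 m
5034.87 m ÷ (1852 m/nmi) = 2.71861 nmi

2.72 nmi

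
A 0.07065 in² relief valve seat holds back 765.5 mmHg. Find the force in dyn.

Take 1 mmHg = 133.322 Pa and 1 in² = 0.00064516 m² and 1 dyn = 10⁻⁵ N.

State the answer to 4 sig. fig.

4.652×10⁵ dyn

765.5 mmHg × 133.322 = 102058 Pa
0.07065 in² × 0.00064516 = 4.55806×10⁻⁵ m²
F = P × A = 102058 Pa × 4.55806×10⁻⁵ m² = 4.65186 N
4.65186 N ÷ (10⁻⁵ N/dyn) = 465186 dyn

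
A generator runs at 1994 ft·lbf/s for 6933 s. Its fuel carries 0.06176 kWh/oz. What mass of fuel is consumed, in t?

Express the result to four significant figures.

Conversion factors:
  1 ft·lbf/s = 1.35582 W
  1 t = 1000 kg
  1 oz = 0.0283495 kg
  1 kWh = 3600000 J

1994 ft·lbf/s → 2703.51 W
E = P × t = 2703.51 × 6933 = 1.87434×10⁷ J
0.06176 kWh/oz → 7.84268×10⁶ J/kg
m = E / e_s = 1.87434×10⁷ / 7.84268×10⁶ = 2.38992 kg
In t: 2.38992 / 1000 = 0.00238992 t

0.002390 t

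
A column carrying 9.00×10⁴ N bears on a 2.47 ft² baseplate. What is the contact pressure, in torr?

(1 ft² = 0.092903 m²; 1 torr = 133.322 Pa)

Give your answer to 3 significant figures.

2940 torr

2.47 ft² × 0.092903 = 0.22947 m²
P = F / A = 90000 N / 0.22947 m² = 392208 Pa
392208 Pa ÷ (133.322 Pa/torr) = 2941.81 torr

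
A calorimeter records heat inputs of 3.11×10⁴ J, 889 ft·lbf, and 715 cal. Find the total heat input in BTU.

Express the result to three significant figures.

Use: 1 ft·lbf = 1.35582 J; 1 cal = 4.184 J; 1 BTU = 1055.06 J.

33.5 BTU

3.11×10⁴ J (already J)
889 ft·lbf × 1.35582 = 1205.32 J
715 cal × 4.184 = 2991.56 J
Sum: 31100 + 1205.32 + 2991.56 = 35296.9 J
In BTU: 35296.9 / 1055.06 = 33.4549 BTU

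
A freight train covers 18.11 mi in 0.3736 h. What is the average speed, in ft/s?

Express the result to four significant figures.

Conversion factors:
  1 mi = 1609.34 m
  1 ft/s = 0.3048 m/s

18.11 mi × 1609.34 → 29145.1 m
0.3736 h × 3600 → 1344.96 s
v = d / t = 29145.1 m / 1344.96 s = 21.6699 m/s
21.6699 m/s ÷ (0.3048 m/s/ft/s) = 71.0955 ft/s

71.10 ft/s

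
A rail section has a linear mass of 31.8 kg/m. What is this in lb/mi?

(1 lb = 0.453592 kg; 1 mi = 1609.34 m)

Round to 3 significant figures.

1.13×10⁵ lb/mi

31.8 kg/m is already 31.8 kg/m
31.8 kg/m ÷ 0.453592 kg/lb × 1609.34 m/mi = 112826 lb/mi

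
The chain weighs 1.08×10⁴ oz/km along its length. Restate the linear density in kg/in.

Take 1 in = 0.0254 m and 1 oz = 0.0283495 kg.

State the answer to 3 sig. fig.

0.00778 kg/in

1.08×10⁴ oz/km × 0.0283495 kg/oz ÷ 1000 m/km = 0.306175 kg/m
0.306175 kg/m × 0.0254 m/in = 0.00777684 kg/in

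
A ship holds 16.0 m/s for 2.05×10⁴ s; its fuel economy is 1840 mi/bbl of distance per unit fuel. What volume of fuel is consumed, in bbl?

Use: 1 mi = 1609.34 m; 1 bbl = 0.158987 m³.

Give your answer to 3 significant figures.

0.111 bbl

d = v × t = 16 × 20500 = 328000 m
1840 mi/bbl → 1.86253×10⁷ m/m³
V = d / (distance per unit fuel) = 328000 / 1.86253×10⁷ = 0.0176105 m³
In bbl: 0.0176105 / 0.158987 = 0.110767 bbl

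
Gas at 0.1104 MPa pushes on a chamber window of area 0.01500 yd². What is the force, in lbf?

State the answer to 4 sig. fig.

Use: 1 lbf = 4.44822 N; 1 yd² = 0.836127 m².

0.1104 MPa × 1000000 = 110400 Pa
0.01500 yd² × 0.836127 = 0.0125419 m²
F = P × A = 110400 Pa × 0.0125419 m² = 1384.63 N
1384.63 N ÷ (4.44822 N/lbf) = 311.277 lbf

311.3 lbf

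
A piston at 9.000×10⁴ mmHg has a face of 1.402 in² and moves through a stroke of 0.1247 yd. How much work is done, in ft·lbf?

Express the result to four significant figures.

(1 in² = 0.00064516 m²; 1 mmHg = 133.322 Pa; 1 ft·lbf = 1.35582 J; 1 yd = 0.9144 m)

912.8 ft·lbf

9.000×10⁴ mmHg → 1.1999×10⁷ Pa
1.402 in² → 9.04514×10⁻⁴ m²
F = P × A = 1.1999×10⁷ × 9.04514×10⁻⁴ = 10853.3 N
0.1247 yd → 0.114026 m
W = F × d = 10853.3 × 0.114026 = 1237.56 J
In ft·lbf: 1237.56 / 1.35582 = 912.776 ft·lbf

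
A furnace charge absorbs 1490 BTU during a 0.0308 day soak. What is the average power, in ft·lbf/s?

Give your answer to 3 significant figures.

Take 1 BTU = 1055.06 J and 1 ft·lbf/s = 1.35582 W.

1490 BTU × 1055.06 = 1.57204×10⁶ J
0.0308 day × 86400 = 2661.12 s
P = E / t = 1.57204×10⁶ J / 2661.12 s = 590.744 W
590.744 W ÷ (1.35582 W/ft·lbf/s) = 435.71 ft·lbf/s

436 ft·lbf/s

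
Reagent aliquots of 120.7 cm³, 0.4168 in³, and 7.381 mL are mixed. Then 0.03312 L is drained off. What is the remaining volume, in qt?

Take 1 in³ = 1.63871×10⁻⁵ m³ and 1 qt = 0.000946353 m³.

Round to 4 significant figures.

0.1076 qt

120.7 cm³ × 10⁻⁶ = 1.207×10⁻⁴ m³
0.4168 in³ × 1.63871×10⁻⁵ = 6.83014×10⁻⁶ m³
7.381 mL × 10⁻⁶ = 7.381×10⁻⁶ m³
0.03312 L × 0.001 = 3.312×10⁻⁵ m³
Net: 1.207×10⁻⁴ + 6.83014×10⁻⁶ + 7.381×10⁻⁶ − 3.312×10⁻⁵ = 1.01791×10⁻⁴ m³
In qt: 1.01791×10⁻⁴ / 0.000946353 = 0.107561 qt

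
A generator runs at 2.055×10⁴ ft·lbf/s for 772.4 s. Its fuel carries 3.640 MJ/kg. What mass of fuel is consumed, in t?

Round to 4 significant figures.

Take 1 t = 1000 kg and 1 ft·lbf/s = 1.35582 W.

2.055×10⁴ ft·lbf/s → 27862.1 W
E = P × t = 27862.1 × 772.4 = 2.15207×10⁷ J
3.640 MJ/kg → 3.64×10⁶ J/kg
m = E / e_s = 2.15207×10⁷ / 3.64×10⁶ = 5.91228 kg
In t: 5.91228 / 1000 = 0.00591228 t

0.005912 t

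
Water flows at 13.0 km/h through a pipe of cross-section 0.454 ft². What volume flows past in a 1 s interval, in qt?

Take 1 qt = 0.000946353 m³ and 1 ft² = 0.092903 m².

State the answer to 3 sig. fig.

161 qt

13.0 km/h × (1/3.6) = 3.61111 m/s
0.454 ft² × 0.092903 = 0.042178 m²
V = v × A × t = 3.61111 m/s × 0.042178 m² × 1 s = 0.152309 m³
0.152309 m³ ÷ (0.000946353 m³/qt) = 160.943 qt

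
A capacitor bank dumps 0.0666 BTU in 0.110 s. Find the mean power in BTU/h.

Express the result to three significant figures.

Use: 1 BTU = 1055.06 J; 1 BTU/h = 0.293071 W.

2180 BTU/h

0.0666 BTU × 1055.06 = 70.267 J
P = E / t = 70.267 J / 0.11 s = 638.791 W
638.791 W ÷ (0.293071 W/BTU/h) = 2179.65 BTU/h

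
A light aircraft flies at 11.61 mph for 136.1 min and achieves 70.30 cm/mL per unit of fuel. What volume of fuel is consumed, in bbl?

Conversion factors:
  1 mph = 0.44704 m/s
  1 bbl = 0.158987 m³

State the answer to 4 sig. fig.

11.61 mph → 5.19013 m/s
136.1 min → 8166 s
d = v × t = 5.19013 × 8166 = 42382.6 m
70.30 cm/mL → 703000 m/m³
V = d / (distance per unit fuel) = 42382.6 / 703000 = 0.0602882 m³
In bbl: 0.0602882 / 0.158987 = 0.379202 bbl

0.3792 bbl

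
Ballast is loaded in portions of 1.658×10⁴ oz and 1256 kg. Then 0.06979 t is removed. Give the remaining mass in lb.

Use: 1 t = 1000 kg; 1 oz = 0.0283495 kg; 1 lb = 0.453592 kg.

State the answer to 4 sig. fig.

1.658×10⁴ oz × 0.0283495 = 470.035 kg
1256 kg (already kg)
0.06979 t × 1000 = 69.79 kg
Result: 470.035 + 1256 − 69.79 = 1656.24 kg
In lb: 1656.24 / 0.453592 = 3651.39 lb

3651 lb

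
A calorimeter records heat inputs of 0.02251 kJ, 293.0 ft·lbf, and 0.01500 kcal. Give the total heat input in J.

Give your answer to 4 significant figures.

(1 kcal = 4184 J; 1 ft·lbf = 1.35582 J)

0.02251 kJ × 1000 = 22.51 J
293.0 ft·lbf × 1.35582 = 397.255 J
0.01500 kcal × 4184 = 62.76 J
Total: 22.51 + 397.255 + 62.76 = 482.525 J

482.5 J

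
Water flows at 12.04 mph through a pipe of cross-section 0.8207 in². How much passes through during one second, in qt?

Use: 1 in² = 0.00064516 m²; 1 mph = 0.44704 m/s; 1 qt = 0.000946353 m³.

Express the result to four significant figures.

12.04 mph × 0.44704 → 5.38236 m/s
0.8207 in² × 0.00064516 → 5.29483×10⁻⁴ m²
V = v × A × t = 5.38236 m/s × 5.29483×10⁻⁴ m² × 1 s = 0.00284987 m³
0.00284987 m³ ÷ (0.000946353 m³/qt) = 3.01142 qt

3.011 qt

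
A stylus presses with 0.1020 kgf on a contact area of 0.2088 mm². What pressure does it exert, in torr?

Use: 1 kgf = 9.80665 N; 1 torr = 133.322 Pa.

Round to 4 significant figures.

3.593×10⁴ torr

0.1020 kgf × 9.80665 → 1.00028 N
0.2088 mm² × 10⁻⁶ → 2.088×10⁻⁷ m²
P = F / A = 1.00028 N / 2.088×10⁻⁷ m² = 4.79061×10⁶ Pa
4.79061×10⁶ Pa ÷ (133.322 Pa/torr) = 35932.6 torr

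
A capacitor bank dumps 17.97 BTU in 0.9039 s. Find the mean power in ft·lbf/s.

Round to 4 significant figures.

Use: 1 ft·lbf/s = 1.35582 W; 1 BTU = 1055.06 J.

17.97 BTU × 1055.06 → 18959.4 J
P = E / t = 18959.4 J / 0.9039 s = 20975.1 W
20975.1 W ÷ (1.35582 W/ft·lbf/s) = 15470.4 ft·lbf/s

1.547×10⁴ ft·lbf/s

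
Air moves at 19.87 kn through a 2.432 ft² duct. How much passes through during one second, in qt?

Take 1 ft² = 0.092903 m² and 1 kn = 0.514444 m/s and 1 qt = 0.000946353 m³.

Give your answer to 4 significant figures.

2440 qt

19.87 kn × 0.514444 = 10.222 m/s
2.432 ft² × 0.092903 = 0.22594 m²
V = v × A × t = 10.222 m/s × 0.22594 m² × 1 s = 2.30956 m³
2.30956 m³ ÷ (0.000946353 m³/qt) = 2440.48 qt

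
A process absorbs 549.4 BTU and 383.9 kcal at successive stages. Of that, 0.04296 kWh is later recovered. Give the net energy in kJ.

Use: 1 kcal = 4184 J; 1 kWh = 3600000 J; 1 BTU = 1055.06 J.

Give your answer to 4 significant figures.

549.4 BTU × 1055.06 = 579650 J
383.9 kcal × 4184 = 1.60624×10⁶ J
0.04296 kWh × 3600000 = 154656 J
Net: 579650 + 1.60624×10⁶ − 154656 = 2.03123×10⁶ J
In kJ: 2.03123×10⁶ / 1000 = 2031.23 kJ

2031 kJ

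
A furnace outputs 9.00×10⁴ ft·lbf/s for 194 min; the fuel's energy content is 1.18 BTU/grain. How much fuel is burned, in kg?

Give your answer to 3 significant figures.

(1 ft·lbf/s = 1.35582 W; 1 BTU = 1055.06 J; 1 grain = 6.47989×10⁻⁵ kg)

9.00×10⁴ ft·lbf/s → 122024 W
194 min → 11640 s
E = P × t = 122024 × 11640 = 1.42036×10⁹ J
1.18 BTU/grain → 1.92128×10⁷ J/kg
m = E / e_s = 1.42036×10⁹ / 1.92128×10⁷ = 73.9278 kg

73.9 kg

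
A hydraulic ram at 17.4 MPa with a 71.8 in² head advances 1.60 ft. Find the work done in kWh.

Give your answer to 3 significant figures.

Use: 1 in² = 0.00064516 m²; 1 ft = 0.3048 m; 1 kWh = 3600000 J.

0.109 kWh

17.4 MPa → 1.74×10⁷ Pa
71.8 in² → 0.0463225 m²
F = P × A = 1.74×10⁷ × 0.0463225 = 806012 N
1.60 ft → 0.48768 m
W = F × d = 806012 × 0.48768 = 393076 J
In kWh: 393076 / 3600000 = 0.109188 kWh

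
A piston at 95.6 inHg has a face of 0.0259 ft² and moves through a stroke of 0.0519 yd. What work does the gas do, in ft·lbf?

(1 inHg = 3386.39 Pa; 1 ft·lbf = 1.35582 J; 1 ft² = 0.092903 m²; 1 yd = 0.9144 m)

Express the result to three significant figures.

95.6 inHg → 323739 Pa
0.0259 ft² → 0.00240619 m²
F = P × A = 323739 × 0.00240619 = 778.978 N
0.0519 yd → 0.0474574 m
W = F × d = 778.978 × 0.0474574 = 36.9683 J
In ft·lbf: 36.9683 / 1.35582 = 27.2664 ft·lbf

27.3 ft·lbf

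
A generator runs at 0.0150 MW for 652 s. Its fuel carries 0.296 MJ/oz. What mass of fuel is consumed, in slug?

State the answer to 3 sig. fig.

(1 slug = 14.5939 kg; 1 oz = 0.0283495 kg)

0.0642 slug

0.0150 MW → 15000 W
E = P × t = 15000 × 652 = 9.78×10⁶ J
0.296 MJ/oz → 1.04411×10⁷ J/kg
m = E / e_s = 9.78×10⁶ / 1.04411×10⁷ = 0.936683 kg
In slug: 0.936683 / 14.5939 = 0.0641832 slug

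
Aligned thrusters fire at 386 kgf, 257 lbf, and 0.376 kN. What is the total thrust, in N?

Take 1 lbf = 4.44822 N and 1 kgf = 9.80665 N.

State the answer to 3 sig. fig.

386 kgf × 9.80665 = 3785.37 N
257 lbf × 4.44822 = 1143.19 N
0.376 kN × 1000 = 376 N
Total: 3785.37 + 1143.19 + 376 = 5304.56 N

5300 N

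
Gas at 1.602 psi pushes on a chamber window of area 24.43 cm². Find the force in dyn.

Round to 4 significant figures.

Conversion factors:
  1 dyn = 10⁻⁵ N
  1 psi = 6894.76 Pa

1.602 psi × 6894.76 → 11045.4 Pa
24.43 cm² × 0.0001 → 0.002443 m²
F = P × A = 11045.4 Pa × 0.002443 m² = 26.9839 N
26.9839 N ÷ (10⁻⁵ N/dyn) = 2.69839×10⁶ dyn

2.698×10⁶ dyn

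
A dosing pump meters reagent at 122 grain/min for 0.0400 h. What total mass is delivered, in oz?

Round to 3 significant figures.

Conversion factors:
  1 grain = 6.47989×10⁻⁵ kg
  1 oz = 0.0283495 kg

122 grain/min → 1.31758×10⁻⁴ kg/s
0.0400 h → 144 s
m = ṁ × t = 1.31758×10⁻⁴ × 144 = 0.0189732 kg
In oz: 0.0189732 / 0.0283495 = 0.66926 oz

0.669 oz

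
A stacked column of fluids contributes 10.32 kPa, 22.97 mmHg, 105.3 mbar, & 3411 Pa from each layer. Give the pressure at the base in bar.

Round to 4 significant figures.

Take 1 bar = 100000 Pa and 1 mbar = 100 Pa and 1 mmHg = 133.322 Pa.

0.2732 bar

10.32 kPa × 1000 = 10320 Pa
22.97 mmHg × 133.322 = 3062.41 Pa
105.3 mbar × 100 = 10530 Pa
3411 Pa (already Pa)
Combined: 10320 + 3062.41 + 10530 + 3411 = 27323.4 Pa
In bar: 27323.4 / 100000 = 0.273234 bar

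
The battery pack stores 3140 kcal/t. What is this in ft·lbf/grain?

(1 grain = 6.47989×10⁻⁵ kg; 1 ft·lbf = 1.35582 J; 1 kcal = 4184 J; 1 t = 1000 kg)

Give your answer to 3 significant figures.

3140 kcal/t × 4184 J/kcal ÷ 1000 kg/t = 13137.8 J/kg
13137.8 J/kg ÷ 1.35582 J/ft·lbf × 6.47989×10⁻⁵ kg/grain = 0.627897 ft·lbf/grain

0.628 ft·lbf/grain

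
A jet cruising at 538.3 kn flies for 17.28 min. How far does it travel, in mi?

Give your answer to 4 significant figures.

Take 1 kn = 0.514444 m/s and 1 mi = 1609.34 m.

178.4 mi

538.3 kn × 0.514444 → 276.925 m/s
17.28 min × 60 → 1036.8 s
d = v × t = 276.925 m/s × 1036.8 s = 287116 m
287116 m ÷ (1609.34 m/mi) = 178.406 mi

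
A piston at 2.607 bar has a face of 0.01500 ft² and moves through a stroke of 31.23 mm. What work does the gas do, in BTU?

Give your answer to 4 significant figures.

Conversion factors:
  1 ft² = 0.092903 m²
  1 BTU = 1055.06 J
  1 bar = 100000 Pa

2.607 bar → 260700 Pa
0.01500 ft² → 0.00139354 m²
F = P × A = 260700 × 0.00139354 = 363.296 N
31.23 mm → 0.03123 m
W = F × d = 363.296 × 0.03123 = 11.3457 J
In BTU: 11.3457 / 1055.06 = 0.0107536 BTU

0.01075 BTU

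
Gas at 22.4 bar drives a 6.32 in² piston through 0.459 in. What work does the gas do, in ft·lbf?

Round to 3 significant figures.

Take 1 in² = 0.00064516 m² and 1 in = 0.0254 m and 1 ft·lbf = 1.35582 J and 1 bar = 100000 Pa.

78.5 ft·lbf

22.4 bar → 2.24×10⁶ Pa
6.32 in² → 0.00407741 m²
F = P × A = 2.24×10⁶ × 0.00407741 = 9133.4 N
0.459 in → 0.0116586 m
W = F × d = 9133.4 × 0.0116586 = 106.483 J
In ft·lbf: 106.483 / 1.35582 = 78.5377 ft·lbf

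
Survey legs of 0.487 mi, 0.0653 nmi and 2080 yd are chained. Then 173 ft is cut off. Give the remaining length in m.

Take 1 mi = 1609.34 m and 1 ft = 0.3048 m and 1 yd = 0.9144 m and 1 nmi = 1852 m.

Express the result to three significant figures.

2750 m

0.487 mi × 1609.34 = 783.749 m
0.0653 nmi × 1852 = 120.936 m
2080 yd × 0.9144 = 1901.95 m
173 ft × 0.3048 = 52.7304 m
Net: 783.749 + 120.936 + 1901.95 − 52.7304 = 2753.9 m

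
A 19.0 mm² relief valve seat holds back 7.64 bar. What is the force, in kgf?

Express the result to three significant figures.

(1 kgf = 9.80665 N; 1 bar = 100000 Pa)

7.64 bar × 100000 = 764000 Pa
19.0 mm² × 10⁻⁶ = 1.9×10⁻⁵ m²
F = P × A = 764000 Pa × 1.9×10⁻⁵ m² = 14.516 N
14.516 N ÷ (9.80665 N/kgf) = 1.48022 kgf

1.48 kgf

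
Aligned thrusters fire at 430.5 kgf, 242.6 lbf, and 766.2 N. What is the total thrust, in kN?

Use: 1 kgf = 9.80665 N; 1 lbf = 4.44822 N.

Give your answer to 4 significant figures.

430.5 kgf × 9.80665 = 4221.76 N
242.6 lbf × 4.44822 = 1079.14 N
766.2 N (already N)
Combined: 4221.76 + 1079.14 + 766.2 = 6067.1 N
In kN: 6067.1 / 1000 = 6.0671 kN

6.067 kN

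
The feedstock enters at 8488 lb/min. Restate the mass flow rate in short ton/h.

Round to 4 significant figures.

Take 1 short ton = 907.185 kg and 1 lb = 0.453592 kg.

254.6 short ton/h

8488 lb/min × 0.453592 kg/lb ÷ 60 s/min = 64.1681 kg/s
64.1681 kg/s ÷ 907.185 kg/short ton × 3600 s/h = 254.64 short ton/h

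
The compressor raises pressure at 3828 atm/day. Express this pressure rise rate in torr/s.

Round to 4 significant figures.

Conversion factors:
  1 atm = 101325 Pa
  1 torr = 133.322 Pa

3828 atm/day × 101325 Pa/atm ÷ 86400 s/day = 4489.26 Pa/s
4489.26 Pa/s ÷ 133.322 Pa/torr = 33.6723 torr/s

33.67 torr/s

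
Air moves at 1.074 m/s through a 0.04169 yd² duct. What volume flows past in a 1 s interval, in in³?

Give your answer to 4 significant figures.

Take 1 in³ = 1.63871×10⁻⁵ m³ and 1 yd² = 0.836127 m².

2285 in³

0.04169 yd² × 0.836127 = 0.0348581 m²
V = v × A × t = 1.074 m/s × 0.0348581 m² × 1 s = 0.0374376 m³
0.0374376 m³ ÷ (1.63871×10⁻⁵ m³/in³) = 2284.58 in³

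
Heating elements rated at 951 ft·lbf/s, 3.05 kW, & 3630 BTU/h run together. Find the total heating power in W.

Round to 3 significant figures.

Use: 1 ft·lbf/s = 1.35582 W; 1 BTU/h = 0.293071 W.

5400 W

951 ft·lbf/s × 1.35582 = 1289.38 W
3.05 kW × 1000 = 3050 W
3630 BTU/h × 0.293071 = 1063.85 W
Sum: 1289.38 + 3050 + 1063.85 = 5403.23 W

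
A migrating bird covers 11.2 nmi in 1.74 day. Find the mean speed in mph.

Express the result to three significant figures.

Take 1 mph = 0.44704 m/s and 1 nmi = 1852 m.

11.2 nmi × 1852 = 20742.4 m
1.74 day × 86400 = 150336 s
v = d / t = 20742.4 m / 150336 s = 0.137974 m/s
0.137974 m/s ÷ (0.44704 m/s/mph) = 0.308639 mph

0.309 mph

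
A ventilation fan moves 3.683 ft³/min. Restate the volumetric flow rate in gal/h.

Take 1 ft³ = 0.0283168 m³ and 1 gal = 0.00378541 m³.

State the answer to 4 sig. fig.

1653 gal/h

3.683 ft³/min × 0.0283168 m³/ft³ ÷ 60 s/min = 0.00173818 m³/s
0.00173818 m³/s ÷ 0.00378541 m³/gal × 3600 s/h = 1653.04 gal/h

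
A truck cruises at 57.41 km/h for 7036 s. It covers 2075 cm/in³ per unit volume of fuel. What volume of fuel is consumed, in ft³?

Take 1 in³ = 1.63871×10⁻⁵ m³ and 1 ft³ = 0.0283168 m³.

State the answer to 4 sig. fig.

57.41 km/h → 15.9472 m/s
d = v × t = 15.9472 × 7036 = 112204 m
2075 cm/in³ → 1.26624×10⁶ m/m³
V = d / (distance per unit fuel) = 112204 / 1.26624×10⁶ = 0.088612 m³
In ft³: 0.088612 / 0.0283168 = 3.12931 ft³

3.129 ft³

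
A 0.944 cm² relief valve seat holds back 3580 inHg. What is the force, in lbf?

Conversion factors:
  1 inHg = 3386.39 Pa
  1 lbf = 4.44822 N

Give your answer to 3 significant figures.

257 lbf

3580 inHg × 3386.39 = 1.21233×10⁷ Pa
0.944 cm² × 0.0001 = 9.44×10⁻⁵ m²
F = P × A = 1.21233×10⁷ Pa × 9.44×10⁻⁵ m² = 1144.44 N
1144.44 N ÷ (4.44822 N/lbf) = 257.28 lbf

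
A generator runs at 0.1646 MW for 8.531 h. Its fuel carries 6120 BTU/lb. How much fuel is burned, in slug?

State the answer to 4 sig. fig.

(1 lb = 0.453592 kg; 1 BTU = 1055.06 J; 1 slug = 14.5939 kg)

24.33 slug

0.1646 MW → 164600 W
8.531 h → 30711.6 s
E = P × t = 164600 × 30711.6 = 5.05513×10⁹ J
6120 BTU/lb → 1.42352×10⁷ J/kg
m = E / e_s = 5.05513×10⁹ / 1.42352×10⁷ = 355.115 kg
In slug: 355.115 / 14.5939 = 24.3331 slug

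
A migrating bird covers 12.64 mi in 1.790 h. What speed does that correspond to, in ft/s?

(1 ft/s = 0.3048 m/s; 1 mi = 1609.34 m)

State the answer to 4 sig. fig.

10.36 ft/s

12.64 mi × 1609.34 = 20342.1 m
1.790 h × 3600 = 6444 s
v = d / t = 20342.1 m / 6444 s = 3.15675 m/s
3.15675 m/s ÷ (0.3048 m/s/ft/s) = 10.3568 ft/s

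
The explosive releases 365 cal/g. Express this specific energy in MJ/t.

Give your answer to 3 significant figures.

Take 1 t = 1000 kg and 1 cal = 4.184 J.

365 cal/g × 4.184 J/cal ÷ 0.001 kg/g = 1.52716×10⁶ J/kg
1.52716×10⁶ J/kg ÷ 1000000 J/MJ × 1000 kg/t = 1527.16 MJ/t

1530 MJ/t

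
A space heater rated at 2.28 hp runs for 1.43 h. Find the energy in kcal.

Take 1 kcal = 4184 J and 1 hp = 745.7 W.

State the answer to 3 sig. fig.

2090 kcal

2.28 hp × 745.7 = 1700.2 W
1.43 h × 3600 = 5148 s
E = P × t = 1700.2 W × 5148 s = 8.75263×10⁶ J
8.75263×10⁶ J ÷ (4184 J/kcal) = 2091.93 kcal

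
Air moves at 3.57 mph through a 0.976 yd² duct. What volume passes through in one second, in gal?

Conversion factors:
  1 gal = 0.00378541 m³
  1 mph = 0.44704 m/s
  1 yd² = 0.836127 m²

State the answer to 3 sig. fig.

3.57 mph × 0.44704 = 1.59593 m/s
0.976 yd² × 0.836127 = 0.81606 m²
V = v × A × t = 1.59593 m/s × 0.81606 m² × 1 s = 1.30237 m³
1.30237 m³ ÷ (0.00378541 m³/gal) = 344.05 gal

344 gal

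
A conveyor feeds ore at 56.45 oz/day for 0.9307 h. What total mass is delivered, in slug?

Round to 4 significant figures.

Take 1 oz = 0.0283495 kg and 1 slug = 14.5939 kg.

0.004252 slug

56.45 oz/day → 1.85223×10⁻⁵ kg/s
0.9307 h → 3350.52 s
m = ṁ × t = 1.85223×10⁻⁵ × 3350.52 = 0.0620593 kg
In slug: 0.0620593 / 14.5939 = 0.00425241 slug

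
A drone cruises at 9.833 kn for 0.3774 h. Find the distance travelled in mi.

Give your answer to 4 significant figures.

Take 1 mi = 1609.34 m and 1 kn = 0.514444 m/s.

9.833 kn × 0.514444 → 5.05853 m/s
0.3774 h × 3600 → 1358.64 s
d = v × t = 5.05853 m/s × 1358.64 s = 6872.72 m
6872.72 m ÷ (1609.34 m/mi) = 4.27052 mi

4.271 mi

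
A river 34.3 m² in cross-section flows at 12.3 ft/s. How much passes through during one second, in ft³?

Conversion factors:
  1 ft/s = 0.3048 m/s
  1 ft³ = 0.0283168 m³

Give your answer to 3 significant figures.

4540 ft³

12.3 ft/s × 0.3048 = 3.74904 m/s
V = v × A × t = 3.74904 m/s × 34.3 m² × 1 s = 128.592 m³
128.592 m³ ÷ (0.0283168 m³/ft³) = 4541.19 ft³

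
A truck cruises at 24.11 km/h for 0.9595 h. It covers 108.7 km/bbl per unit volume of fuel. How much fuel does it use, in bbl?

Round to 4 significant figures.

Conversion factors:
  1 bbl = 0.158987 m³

0.2128 bbl

24.11 km/h → 6.69722 m/s
0.9595 h → 3454.2 s
d = v × t = 6.69722 × 3454.2 = 23133.5 m
108.7 km/bbl → 683704 m/m³
V = d / (distance per unit fuel) = 23133.5 / 683704 = 0.0338355 m³
In bbl: 0.0338355 / 0.158987 = 0.212819 bbl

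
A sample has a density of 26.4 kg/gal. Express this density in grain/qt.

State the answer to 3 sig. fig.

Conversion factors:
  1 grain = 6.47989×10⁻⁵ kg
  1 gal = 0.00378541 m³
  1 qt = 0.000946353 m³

1.02×10⁵ grain/qt

26.4 kg/gal ÷ 0.00378541 m³/gal = 6974.15 kg/m³
6974.15 kg/m³ ÷ 6.47989×10⁻⁵ kg/grain × 0.000946353 m³/qt = 101854 grain/qt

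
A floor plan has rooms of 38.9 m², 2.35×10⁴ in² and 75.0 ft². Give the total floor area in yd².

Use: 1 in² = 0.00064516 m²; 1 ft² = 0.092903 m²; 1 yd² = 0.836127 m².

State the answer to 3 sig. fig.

73.0 yd²

38.9 m² (already m²)
2.35×10⁴ in² × 0.00064516 = 15.1613 m²
75.0 ft² × 0.092903 = 6.96772 m²
Total: 38.9 + 15.1613 + 6.96772 = 61.029 m²
In yd²: 61.029 / 0.836127 = 72.9901 yd²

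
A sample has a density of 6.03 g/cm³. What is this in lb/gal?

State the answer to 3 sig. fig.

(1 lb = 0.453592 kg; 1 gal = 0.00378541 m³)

50.3 lb/gal

6.03 g/cm³ × 0.001 kg/g ÷ 10⁻⁶ m³/cm³ = 6030 kg/m³
6030 kg/m³ ÷ 0.453592 kg/lb × 0.00378541 m³/gal = 50.3228 lb/gal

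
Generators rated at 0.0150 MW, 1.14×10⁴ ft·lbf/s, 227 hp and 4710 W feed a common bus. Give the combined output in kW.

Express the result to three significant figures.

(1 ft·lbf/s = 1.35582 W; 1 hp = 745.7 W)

0.0150 MW × 1000000 = 15000 W
1.14×10⁴ ft·lbf/s × 1.35582 = 15456.3 W
227 hp × 745.7 = 169274 W
4710 W (already W)
Combined: 15000 + 15456.3 + 169274 + 4710 = 204440 W
In kW: 204440 / 1000 = 204.44 kW

204 kW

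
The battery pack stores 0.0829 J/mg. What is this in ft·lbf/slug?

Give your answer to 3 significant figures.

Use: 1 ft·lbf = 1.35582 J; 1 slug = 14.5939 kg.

0.0829 J/mg ÷ 10⁻⁶ kg/mg = 82900 J/kg
82900 J/kg ÷ 1.35582 J/ft·lbf × 14.5939 kg/slug = 892327 ft·lbf/slug

8.92×10⁵ ft·lbf/slug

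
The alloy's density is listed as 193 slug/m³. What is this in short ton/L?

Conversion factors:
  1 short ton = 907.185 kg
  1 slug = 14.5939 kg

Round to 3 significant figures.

193 slug/m³ × 14.5939 kg/slug = 2816.62 kg/m³
2816.62 kg/m³ ÷ 907.185 kg/short ton × 0.001 m³/L = 0.00310479 short ton/L

0.00310 short ton/L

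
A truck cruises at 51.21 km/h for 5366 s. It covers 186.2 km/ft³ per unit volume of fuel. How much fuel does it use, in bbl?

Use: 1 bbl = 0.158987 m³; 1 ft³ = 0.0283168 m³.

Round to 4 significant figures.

51.21 km/h → 14.225 m/s
d = v × t = 14.225 × 5366 = 76331.3 m
186.2 km/ft³ → 6.5756×10⁶ m/m³
V = d / (distance per unit fuel) = 76331.3 / 6.5756×10⁶ = 0.0116083 m³
In bbl: 0.0116083 / 0.158987 = 0.0730141 bbl

0.07301 bbl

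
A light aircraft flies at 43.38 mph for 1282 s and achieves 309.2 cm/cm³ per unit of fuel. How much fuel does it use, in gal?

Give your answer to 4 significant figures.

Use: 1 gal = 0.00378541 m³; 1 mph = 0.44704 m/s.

2.124 gal

43.38 mph → 19.3926 m/s
d = v × t = 19.3926 × 1282 = 24861.3 m
309.2 cm/cm³ → 3.092×10⁶ m/m³
V = d / (distance per unit fuel) = 24861.3 / 3.092×10⁶ = 0.00804052 m³
In gal: 0.00804052 / 0.00378541 = 2.12408 gal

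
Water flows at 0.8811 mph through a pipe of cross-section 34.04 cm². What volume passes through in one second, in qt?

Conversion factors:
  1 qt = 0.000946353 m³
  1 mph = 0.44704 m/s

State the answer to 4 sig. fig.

1.417 qt

0.8811 mph × 0.44704 → 0.393887 m/s
34.04 cm² × 0.0001 → 0.003404 m²
V = v × A × t = 0.393887 m/s × 0.003404 m² × 1 s = 0.00134079 m³
0.00134079 m³ ÷ (0.000946353 m³/qt) = 1.4168 qt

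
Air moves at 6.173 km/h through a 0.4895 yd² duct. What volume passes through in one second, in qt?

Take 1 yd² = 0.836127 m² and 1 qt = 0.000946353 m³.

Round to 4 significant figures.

741.6 qt

6.173 km/h × (1/3.6) → 1.71472 m/s
0.4895 yd² × 0.836127 → 0.409284 m²
V = v × A × t = 1.71472 m/s × 0.409284 m² × 1 s = 0.701807 m³
0.701807 m³ ÷ (0.000946353 m³/qt) = 741.591 qt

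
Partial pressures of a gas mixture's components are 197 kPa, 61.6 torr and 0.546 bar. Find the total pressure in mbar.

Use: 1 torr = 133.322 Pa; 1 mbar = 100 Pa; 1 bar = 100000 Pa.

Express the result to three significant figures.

2600 mbar

197 kPa × 1000 = 197000 Pa
61.6 torr × 133.322 = 8212.64 Pa
0.546 bar × 100000 = 54600 Pa
Total: 197000 + 8212.64 + 54600 = 259813 Pa
In mbar: 259813 / 100 = 2598.13 mbar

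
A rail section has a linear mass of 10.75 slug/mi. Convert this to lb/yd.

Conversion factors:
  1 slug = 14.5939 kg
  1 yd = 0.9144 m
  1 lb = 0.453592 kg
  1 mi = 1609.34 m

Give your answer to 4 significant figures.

0.1965 lb/yd

10.75 slug/mi × 14.5939 kg/slug ÷ 1609.34 m/mi = 0.0974837 kg/m
0.0974837 kg/m ÷ 0.453592 kg/lb × 0.9144 m/yd = 0.196518 lb/yd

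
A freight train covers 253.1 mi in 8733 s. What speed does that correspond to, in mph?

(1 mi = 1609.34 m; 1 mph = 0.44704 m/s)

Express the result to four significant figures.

253.1 mi × 1609.34 → 407324 m
v = d / t = 407324 m / 8733 s = 46.6419 m/s
46.6419 m/s ÷ (0.44704 m/s/mph) = 104.335 mph

104.3 mph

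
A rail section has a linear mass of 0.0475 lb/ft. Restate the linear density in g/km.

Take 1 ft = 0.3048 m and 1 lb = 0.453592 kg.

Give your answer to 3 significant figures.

7.07×10⁴ g/km

0.0475 lb/ft × 0.453592 kg/lb ÷ 0.3048 m/ft = 0.0706877 kg/m
0.0706877 kg/m ÷ 0.001 kg/g × 1000 m/km = 70687.7 g/km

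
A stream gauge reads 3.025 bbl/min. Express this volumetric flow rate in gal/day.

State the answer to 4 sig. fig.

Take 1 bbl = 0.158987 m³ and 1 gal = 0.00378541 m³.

1.830×10⁵ gal/day

3.025 bbl/min × 0.158987 m³/bbl ÷ 60 s/min = 0.00801559 m³/s
0.00801559 m³/s ÷ 0.00378541 m³/gal × 86400 s/day = 182952 gal/day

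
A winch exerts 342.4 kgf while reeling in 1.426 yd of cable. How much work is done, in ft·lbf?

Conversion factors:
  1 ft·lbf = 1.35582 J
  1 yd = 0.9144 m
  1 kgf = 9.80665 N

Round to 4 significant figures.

3229 ft·lbf

342.4 kgf × 9.80665 = 3357.8 N
1.426 yd × 0.9144 = 1.30393 m
W = F × d = 3357.8 N × 1.30393 m = 4378.34 J
4378.34 J ÷ (1.35582 J/ft·lbf) = 3229.29 ft·lbf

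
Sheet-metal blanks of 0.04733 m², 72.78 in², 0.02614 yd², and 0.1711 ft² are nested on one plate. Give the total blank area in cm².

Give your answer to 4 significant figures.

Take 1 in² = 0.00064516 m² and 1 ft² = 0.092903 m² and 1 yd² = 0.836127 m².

1320 cm²

0.04733 m² (already m²)
72.78 in² × 0.00064516 = 0.0469547 m²
0.02614 yd² × 0.836127 = 0.0218564 m²
0.1711 ft² × 0.092903 = 0.0158957 m²
Sum: 0.04733 + 0.0469547 + 0.0218564 + 0.0158957 = 0.132037 m²
In cm²: 0.132037 / 0.0001 = 1320.37 cm²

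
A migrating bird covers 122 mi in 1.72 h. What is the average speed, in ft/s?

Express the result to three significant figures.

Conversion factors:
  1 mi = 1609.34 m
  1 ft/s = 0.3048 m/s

104 ft/s

122 mi × 1609.34 = 196339 m
1.72 h × 3600 = 6192 s
v = d / t = 196339 m / 6192 s = 31.7085 m/s
31.7085 m/s ÷ (0.3048 m/s/ft/s) = 104.031 ft/s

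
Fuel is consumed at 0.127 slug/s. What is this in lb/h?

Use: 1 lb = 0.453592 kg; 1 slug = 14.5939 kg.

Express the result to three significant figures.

1.47×10⁴ lb/h

0.127 slug/s × 14.5939 kg/slug = 1.85343 kg/s
1.85343 kg/s ÷ 0.453592 kg/lb × 3600 s/h = 14710 lb/h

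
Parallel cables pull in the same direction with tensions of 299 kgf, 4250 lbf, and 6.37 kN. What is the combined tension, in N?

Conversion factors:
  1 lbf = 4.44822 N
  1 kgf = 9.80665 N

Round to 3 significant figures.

2.82×10⁴ N

299 kgf × 9.80665 → 2932.19 N
4250 lbf × 4.44822 → 18904.9 N
6.37 kN × 1000 → 6370 N
Total: 2932.19 + 18904.9 + 6370 = 28207.1 N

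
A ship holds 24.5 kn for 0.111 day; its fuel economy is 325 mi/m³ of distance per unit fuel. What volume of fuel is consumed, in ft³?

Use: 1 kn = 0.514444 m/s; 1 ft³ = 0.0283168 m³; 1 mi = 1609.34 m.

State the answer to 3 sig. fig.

24.5 kn → 12.6039 m/s
0.111 day → 9590.4 s
d = v × t = 12.6039 × 9590.4 = 120876 m
325 mi/m³ → 523036 m/m³
V = d / (distance per unit fuel) = 120876 / 523036 = 0.231105 m³
In ft³: 0.231105 / 0.0283168 = 8.16141 ft³

8.16 ft³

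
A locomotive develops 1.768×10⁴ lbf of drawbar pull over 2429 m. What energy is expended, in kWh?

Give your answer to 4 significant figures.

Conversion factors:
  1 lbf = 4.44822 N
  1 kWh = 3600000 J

53.06 kWh

1.768×10⁴ lbf × 4.44822 = 78644.5 N
W = F × d = 78644.5 N × 2429 m = 1.91027×10⁸ J
1.91027×10⁸ J ÷ (3600000 J/kWh) = 53.0631 kWh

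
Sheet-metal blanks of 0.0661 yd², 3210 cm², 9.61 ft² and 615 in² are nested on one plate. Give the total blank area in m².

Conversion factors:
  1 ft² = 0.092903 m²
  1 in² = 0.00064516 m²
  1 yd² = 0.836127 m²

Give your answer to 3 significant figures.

0.0661 yd² × 0.836127 = 0.055268 m²
3210 cm² × 0.0001 = 0.321 m²
9.61 ft² × 0.092903 = 0.892798 m²
615 in² × 0.00064516 = 0.396773 m²
Total: 0.055268 + 0.321 + 0.892798 + 0.396773 = 1.66584 m²

1.67 m²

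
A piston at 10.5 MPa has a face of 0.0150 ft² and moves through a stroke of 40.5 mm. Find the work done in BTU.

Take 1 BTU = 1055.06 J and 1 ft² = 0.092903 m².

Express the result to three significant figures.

10.5 MPa → 1.05×10⁷ Pa
0.0150 ft² → 0.00139354 m²
F = P × A = 1.05×10⁷ × 0.00139354 = 14632.2 N
40.5 mm → 0.0405 m
W = F × d = 14632.2 × 0.0405 = 592.604 J
In BTU: 592.604 / 1055.06 = 0.561678 BTU

0.562 BTU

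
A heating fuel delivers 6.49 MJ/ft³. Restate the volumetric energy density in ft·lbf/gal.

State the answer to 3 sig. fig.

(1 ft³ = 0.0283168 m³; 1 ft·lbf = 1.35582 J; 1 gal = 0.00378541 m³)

6.49 MJ/ft³ × 1000000 J/MJ ÷ 0.0283168 m³/ft³ = 2.29193×10⁸ J/m³
2.29193×10⁸ J/m³ ÷ 1.35582 J/ft·lbf × 0.00378541 m³/gal = 639900 ft·lbf/gal

6.40×10⁵ ft·lbf/gal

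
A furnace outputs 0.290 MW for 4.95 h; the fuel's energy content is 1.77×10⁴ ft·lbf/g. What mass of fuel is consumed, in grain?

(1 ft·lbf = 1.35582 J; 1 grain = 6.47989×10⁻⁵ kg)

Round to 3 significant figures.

0.290 MW → 290000 W
4.95 h → 17820 s
E = P × t = 290000 × 17820 = 5.1678×10⁹ J
1.77×10⁴ ft·lbf/g → 2.3998×10⁷ J/kg
m = E / e_s = 5.1678×10⁹ / 2.3998×10⁷ = 215.343 kg
In grain: 215.343 / 6.47989×10⁻⁵ = 3.32325×10⁶ grain

3.32×10⁶ grain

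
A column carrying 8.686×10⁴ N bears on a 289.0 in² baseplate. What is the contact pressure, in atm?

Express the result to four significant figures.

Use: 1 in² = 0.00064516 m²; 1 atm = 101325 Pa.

289.0 in² × 0.00064516 = 0.186451 m²
P = F / A = 86860 N / 0.186451 m² = 465860 Pa
465860 Pa ÷ (101325 Pa/atm) = 4.59768 atm

4.598 atm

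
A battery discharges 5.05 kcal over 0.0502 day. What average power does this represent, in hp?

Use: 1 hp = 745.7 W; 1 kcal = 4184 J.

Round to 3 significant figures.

0.00653 hp

5.05 kcal × 4184 → 21129.2 J
0.0502 day × 86400 → 4337.28 s
P = E / t = 21129.2 J / 4337.28 s = 4.87153 W
4.87153 W ÷ (745.7 W/hp) = 0.00653283 hp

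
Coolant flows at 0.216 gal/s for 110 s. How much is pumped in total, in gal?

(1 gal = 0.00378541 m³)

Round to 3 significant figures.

23.8 gal

0.216 gal/s → 8.17649×10⁻⁴ m³/s
V = Q × t = 8.17649×10⁻⁴ × 110 = 0.0899414 m³
In gal: 0.0899414 / 0.00378541 = 23.76 gal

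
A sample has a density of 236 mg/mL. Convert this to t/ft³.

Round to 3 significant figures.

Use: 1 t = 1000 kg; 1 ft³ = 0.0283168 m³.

236 mg/mL × 10⁻⁶ kg/mg ÷ 10⁻⁶ m³/mL = 236 kg/m³
236 kg/m³ ÷ 1000 kg/t × 0.0283168 m³/ft³ = 0.00668276 t/ft³

0.00668 t/ft³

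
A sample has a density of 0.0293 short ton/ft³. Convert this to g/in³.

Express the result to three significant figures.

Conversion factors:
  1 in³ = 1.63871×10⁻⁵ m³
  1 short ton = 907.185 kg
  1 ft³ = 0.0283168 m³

15.4 g/in³

0.0293 short ton/ft³ × 907.185 kg/short ton ÷ 0.0283168 m³/ft³ = 938.684 kg/m³
938.684 kg/m³ ÷ 0.001 kg/g × 1.63871×10⁻⁵ m³/in³ = 15.3823 g/in³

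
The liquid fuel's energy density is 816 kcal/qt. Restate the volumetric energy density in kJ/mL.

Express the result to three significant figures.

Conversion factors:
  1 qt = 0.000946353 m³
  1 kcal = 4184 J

3.61 kJ/mL

816 kcal/qt × 4184 J/kcal ÷ 0.000946353 m³/qt = 3.60769×10⁹ J/m³
3.60769×10⁹ J/m³ ÷ 1000 J/kJ × 10⁻⁶ m³/mL = 3.60769 kJ/mL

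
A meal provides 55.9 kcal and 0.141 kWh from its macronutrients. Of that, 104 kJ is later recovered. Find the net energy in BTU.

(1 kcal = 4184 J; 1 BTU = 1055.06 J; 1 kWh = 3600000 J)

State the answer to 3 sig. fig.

604 BTU

55.9 kcal × 4184 → 233886 J
0.141 kWh × 3600000 → 507600 J
104 kJ × 1000 → 104000 J
Net: 233886 + 507600 − 104000 = 637486 J
In BTU: 637486 / 1055.06 = 604.218 BTU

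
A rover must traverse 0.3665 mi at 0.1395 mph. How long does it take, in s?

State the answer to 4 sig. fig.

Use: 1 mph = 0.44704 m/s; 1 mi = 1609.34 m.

9458 s

0.3665 mi × 1609.34 = 589.823 m
0.1395 mph × 0.44704 = 0.0623621 m/s
t = d / v = 589.823 m / 0.0623621 m/s = 9458.04 s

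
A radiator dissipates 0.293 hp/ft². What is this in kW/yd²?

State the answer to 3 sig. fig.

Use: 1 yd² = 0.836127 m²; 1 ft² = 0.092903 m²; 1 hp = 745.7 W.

1.97 kW/yd²

0.293 hp/ft² × 745.7 W/hp ÷ 0.092903 m²/ft² = 2351.81 W/m²
2351.81 W/m² ÷ 1000 W/kW × 0.836127 m²/yd² = 1.96641 kW/yd²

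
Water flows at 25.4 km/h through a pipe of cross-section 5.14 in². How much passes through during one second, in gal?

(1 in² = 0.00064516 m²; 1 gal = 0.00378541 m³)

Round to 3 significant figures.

6.18 gal

25.4 km/h × (1/3.6) → 7.05556 m/s
5.14 in² × 0.00064516 → 0.00331612 m²
V = v × A × t = 7.05556 m/s × 0.00331612 m² × 1 s = 0.0233971 m³
0.0233971 m³ ÷ (0.00378541 m³/gal) = 6.18086 gal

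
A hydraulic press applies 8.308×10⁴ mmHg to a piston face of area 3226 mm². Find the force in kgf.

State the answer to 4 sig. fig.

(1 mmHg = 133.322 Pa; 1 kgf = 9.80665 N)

8.308×10⁴ mmHg × 133.322 = 1.10764×10⁷ Pa
3226 mm² × 10⁻⁶ = 0.003226 m²
F = P × A = 1.10764×10⁷ Pa × 0.003226 m² = 35732.5 N
35732.5 N ÷ (9.80665 N/kgf) = 3643.7 kgf

3644 kgf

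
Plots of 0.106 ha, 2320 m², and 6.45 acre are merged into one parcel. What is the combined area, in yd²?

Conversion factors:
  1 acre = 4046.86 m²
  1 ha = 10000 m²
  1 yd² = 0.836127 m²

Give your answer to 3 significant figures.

3.53×10⁴ yd²

0.106 ha × 10000 = 1060 m²
2320 m² (already m²)
6.45 acre × 4046.86 = 26102.2 m²
Combined: 1060 + 2320 + 26102.2 = 29482.2 m²
In yd²: 29482.2 / 0.836127 = 35260.4 yd²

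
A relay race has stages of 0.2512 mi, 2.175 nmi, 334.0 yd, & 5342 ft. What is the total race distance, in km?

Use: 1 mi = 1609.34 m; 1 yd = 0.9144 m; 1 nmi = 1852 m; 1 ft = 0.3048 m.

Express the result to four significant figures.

6.366 km

0.2512 mi × 1609.34 = 404.266 m
2.175 nmi × 1852 = 4028.1 m
334.0 yd × 0.9144 = 305.41 m
5342 ft × 0.3048 = 1628.24 m
Sum: 404.266 + 4028.1 + 305.41 + 1628.24 = 6366.02 m
In km: 6366.02 / 1000 = 6.36602 km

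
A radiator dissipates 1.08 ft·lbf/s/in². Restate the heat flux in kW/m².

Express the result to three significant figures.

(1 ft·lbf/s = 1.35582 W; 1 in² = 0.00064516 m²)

2.27 kW/m²

1.08 ft·lbf/s/in² × 1.35582 W/ft·lbf/s ÷ 0.00064516 m²/in² = 2269.65 W/m²
2269.65 W/m² ÷ 1000 W/kW = 2.26965 kW/m²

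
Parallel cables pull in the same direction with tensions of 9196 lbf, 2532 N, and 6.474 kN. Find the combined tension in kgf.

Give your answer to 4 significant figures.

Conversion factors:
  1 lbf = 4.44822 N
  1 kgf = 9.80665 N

9196 lbf × 4.44822 = 40905.8 N
2532 N (already N)
6.474 kN × 1000 = 6474 N
Sum: 40905.8 + 2532 + 6474 = 49911.8 N
In kgf: 49911.8 / 9.80665 = 5089.59 kgf

5090 kgf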